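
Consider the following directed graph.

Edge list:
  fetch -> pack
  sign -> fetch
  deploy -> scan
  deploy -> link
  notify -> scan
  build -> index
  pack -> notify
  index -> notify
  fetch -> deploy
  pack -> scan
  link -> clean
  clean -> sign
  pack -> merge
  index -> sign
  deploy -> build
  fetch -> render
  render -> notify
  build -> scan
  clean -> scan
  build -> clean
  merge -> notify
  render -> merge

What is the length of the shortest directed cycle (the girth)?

For each vertex v, BFS finds the shortest path from v back to v.
The shortest such closed walk is fetch → deploy → link → clean → sign → fetch, length 5.

5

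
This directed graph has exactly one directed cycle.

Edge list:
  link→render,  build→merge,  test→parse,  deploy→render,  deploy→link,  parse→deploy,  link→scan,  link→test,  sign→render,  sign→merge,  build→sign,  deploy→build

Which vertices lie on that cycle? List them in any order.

DFS with gray/black marking from deploy:
deploy gray
  render gray
  render black
  build gray
    sign gray
      merge gray
      merge black
      sign→render: render black — skip
    sign black
    build→merge: merge black — skip
  build black
  link gray
    scan gray
    scan black
    link→render: render black — skip
    test gray
      parse gray
        parse→deploy: deploy is gray → back edge
Back edge closes the cycle deploy → link → test → parse → deploy; its vertices are {link, test, parse, deploy}.

link, test, parse, deploy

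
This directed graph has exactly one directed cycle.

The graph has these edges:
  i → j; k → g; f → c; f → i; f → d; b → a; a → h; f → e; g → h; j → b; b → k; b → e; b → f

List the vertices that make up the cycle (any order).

b, f, i, j

DFS with gray/black marking from b:
b gray
  e gray
  e black
  f gray
    i gray
      j gray
        j→b: b is gray → back edge
Back edge closes the cycle b → f → i → j → b; its vertices are {b, f, i, j}.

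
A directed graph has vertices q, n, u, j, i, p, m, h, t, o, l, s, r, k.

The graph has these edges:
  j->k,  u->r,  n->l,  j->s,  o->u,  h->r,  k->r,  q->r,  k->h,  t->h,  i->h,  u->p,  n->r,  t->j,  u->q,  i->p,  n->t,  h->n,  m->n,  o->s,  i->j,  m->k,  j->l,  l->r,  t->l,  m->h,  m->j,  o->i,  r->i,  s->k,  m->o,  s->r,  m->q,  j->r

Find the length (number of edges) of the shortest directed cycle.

For each vertex v, BFS finds the shortest path from v back to v.
The shortest such closed walk is n → t → h → n, length 3.

3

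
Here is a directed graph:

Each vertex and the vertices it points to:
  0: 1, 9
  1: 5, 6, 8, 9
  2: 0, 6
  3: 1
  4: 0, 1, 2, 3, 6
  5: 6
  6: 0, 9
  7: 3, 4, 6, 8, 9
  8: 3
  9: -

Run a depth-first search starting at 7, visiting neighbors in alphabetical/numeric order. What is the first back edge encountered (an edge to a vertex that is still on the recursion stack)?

0→1

DFS from 7 (visiting neighbors in alphabetical/numeric order); mark gray on enter, black on exit:
7 gray
  3 gray
    1 gray
      5 gray
        6 gray
          0 gray
            0→1: 1 is gray → back edge
First back edge: 0 → 1.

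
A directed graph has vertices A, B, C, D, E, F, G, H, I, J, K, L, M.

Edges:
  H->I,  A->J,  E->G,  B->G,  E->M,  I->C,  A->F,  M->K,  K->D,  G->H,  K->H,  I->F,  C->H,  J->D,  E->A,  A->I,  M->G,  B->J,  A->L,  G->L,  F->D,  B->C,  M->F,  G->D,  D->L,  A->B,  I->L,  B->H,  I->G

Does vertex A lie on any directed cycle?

No

A lies on a cycle iff there is a path from A back to itself.
Exploring from A, it never reaches itself; equivalently, its strongly connected component is a singleton.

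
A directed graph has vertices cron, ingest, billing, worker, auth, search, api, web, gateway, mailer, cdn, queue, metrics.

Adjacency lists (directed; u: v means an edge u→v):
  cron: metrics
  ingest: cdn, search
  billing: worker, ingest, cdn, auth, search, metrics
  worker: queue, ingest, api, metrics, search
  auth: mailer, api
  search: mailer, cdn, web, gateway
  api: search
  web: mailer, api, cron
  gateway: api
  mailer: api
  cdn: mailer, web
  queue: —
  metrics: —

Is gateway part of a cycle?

Yes

gateway is on a cycle iff gateway can reach itself via ≥1 edge.
gateway → api → search → gateway — yes.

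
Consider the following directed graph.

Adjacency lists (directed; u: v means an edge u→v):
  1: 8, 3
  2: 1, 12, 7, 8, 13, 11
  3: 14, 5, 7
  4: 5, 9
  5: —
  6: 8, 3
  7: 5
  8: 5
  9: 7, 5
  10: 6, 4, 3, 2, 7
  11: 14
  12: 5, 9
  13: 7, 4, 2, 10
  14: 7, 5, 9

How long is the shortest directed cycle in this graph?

For each vertex v, BFS finds the shortest path from v back to v.
The shortest such closed walk is 2 → 13 → 2, length 2.

2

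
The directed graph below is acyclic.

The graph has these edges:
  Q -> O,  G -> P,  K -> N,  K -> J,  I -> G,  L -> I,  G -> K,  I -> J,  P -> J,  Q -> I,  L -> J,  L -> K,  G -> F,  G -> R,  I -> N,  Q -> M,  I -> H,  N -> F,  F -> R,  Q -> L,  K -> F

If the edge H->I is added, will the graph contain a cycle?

Adding H→I creates a cycle iff I can already reach H.
Path from I: I → H.
So I → … → H → I is a cycle.

Yes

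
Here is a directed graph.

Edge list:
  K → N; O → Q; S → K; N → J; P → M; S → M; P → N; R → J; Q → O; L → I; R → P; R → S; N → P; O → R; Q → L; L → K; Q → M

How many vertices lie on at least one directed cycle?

4

A vertex is on a directed cycle iff it belongs to a strongly connected component of size ≥ 2 (or has a self-loop).
The vertices on cycles are {N, O, P, Q} — 4 in total.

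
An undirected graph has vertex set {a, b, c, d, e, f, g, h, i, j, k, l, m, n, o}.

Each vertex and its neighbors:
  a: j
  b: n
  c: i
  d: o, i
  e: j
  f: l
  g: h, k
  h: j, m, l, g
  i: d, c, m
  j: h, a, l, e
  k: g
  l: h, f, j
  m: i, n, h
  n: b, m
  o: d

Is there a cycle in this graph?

Yes

DFS, tracking each vertex's parent; an edge to a visited non-parent vertex closes a cycle.
Start from i:
visit i (parent –)
  visit d (parent i)
    visit o (parent d)
      o–d: parent, skip
    d–i: parent, skip
  visit c (parent i)
    c–i: parent, skip
  visit m (parent i)
    m–i: parent, skip
    visit n (parent m)
      visit b (parent n)
        b–n: parent, skip
      n–m: parent, skip
    visit h (parent m)
      visit j (parent h)
        j–h: parent, skip
        visit a (parent j)
          a–j: parent, skip
        visit l (parent j)
          l–h: h visited and ≠ parent → cycle
Cycle: h – j – l – h.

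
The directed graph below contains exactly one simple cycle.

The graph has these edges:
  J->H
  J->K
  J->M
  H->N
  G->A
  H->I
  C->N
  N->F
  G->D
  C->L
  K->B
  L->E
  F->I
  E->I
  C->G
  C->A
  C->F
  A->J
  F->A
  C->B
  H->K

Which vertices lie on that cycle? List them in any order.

A, F, H, J, N

DFS with gray/black marking from A:
A gray
  J gray
    K gray
      B gray
      B black
    K black
    M gray
    M black
    H gray
      H→K: K black — skip
      I gray
      I black
      N gray
        F gray
          F→A: A is gray → back edge
Back edge closes the cycle A → J → H → N → F → A; its vertices are {A, F, H, J, N}.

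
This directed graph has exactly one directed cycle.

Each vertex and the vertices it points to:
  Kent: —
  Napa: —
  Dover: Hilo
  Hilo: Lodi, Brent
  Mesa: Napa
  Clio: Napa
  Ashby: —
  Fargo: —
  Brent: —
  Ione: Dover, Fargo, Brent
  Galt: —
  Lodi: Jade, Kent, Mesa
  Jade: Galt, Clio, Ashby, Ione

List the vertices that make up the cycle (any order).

DFS with gray/black marking from Lodi:
Lodi gray
  Jade gray
    Galt gray
    Galt black
    Clio gray
      Napa gray
      Napa black
    Clio black
    Ashby gray
    Ashby black
    Ione gray
      Dover gray
        Hilo gray
          Hilo→Lodi: Lodi is gray → back edge
Back edge closes the cycle Lodi → Jade → Ione → Dover → Hilo → Lodi; its vertices are {Hilo, Ione, Jade, Lodi, Dover}.

Hilo, Ione, Jade, Lodi, Dover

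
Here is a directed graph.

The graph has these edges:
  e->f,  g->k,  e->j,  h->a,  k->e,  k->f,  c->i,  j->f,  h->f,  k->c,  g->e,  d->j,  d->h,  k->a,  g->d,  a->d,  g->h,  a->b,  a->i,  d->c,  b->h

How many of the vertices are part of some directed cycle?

4

A vertex is on a directed cycle iff it belongs to a strongly connected component of size ≥ 2 (or has a self-loop).
The vertices on cycles are {a, b, d, h} — 4 in total.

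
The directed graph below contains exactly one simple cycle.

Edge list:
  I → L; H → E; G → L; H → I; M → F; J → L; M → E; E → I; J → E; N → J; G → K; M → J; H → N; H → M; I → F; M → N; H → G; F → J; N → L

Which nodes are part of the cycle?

DFS with gray/black marking from E:
E gray
  I gray
    F gray
      J gray
        J→E: E is gray → back edge
Back edge closes the cycle E → I → F → J → E; its vertices are {E, F, I, J}.

E, F, I, J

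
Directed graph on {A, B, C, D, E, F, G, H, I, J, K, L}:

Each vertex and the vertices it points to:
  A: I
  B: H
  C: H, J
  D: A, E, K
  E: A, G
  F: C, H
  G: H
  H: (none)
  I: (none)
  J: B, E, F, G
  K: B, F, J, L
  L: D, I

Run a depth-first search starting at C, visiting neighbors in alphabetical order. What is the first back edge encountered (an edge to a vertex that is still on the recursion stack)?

F→C

DFS from C (visiting neighbors in alphabetical order); mark gray on enter, black on exit:
C gray
  H gray
  H black
  J gray
    B gray
      B→H: H black — skip
    B black
    E gray
      A gray
        I gray
        I black
      A black
      G gray
        G→H: H black — skip
      G black
    E black
    F gray
      F→C: C is gray → back edge
First back edge: F → C.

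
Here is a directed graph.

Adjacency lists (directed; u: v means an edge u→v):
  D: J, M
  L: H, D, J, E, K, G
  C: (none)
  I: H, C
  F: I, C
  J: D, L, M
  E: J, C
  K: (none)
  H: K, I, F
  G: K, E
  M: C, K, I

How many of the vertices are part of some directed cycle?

A vertex is on a directed cycle iff it belongs to a strongly connected component of size ≥ 2 (or has a self-loop).
The vertices on cycles are {D, E, F, G, H, I, J, L} — 8 in total.

8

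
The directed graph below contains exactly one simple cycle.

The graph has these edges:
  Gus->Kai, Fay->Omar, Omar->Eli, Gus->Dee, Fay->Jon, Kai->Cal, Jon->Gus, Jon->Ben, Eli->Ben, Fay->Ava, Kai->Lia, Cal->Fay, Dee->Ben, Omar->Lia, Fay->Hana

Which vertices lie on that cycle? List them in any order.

DFS with gray/black marking from Fay:
Fay gray
  Ava gray
  Ava black
  Omar gray
    Eli gray
      Ben gray
      Ben black
    Eli black
    Lia gray
    Lia black
  Omar black
  Hana gray
  Hana black
  Jon gray
    Gus gray
      Kai gray
        Kai→Lia: Lia black — skip
        Cal gray
          Cal→Fay: Fay is gray → back edge
Back edge closes the cycle Fay → Jon → Gus → Kai → Cal → Fay; its vertices are {Cal, Fay, Gus, Jon, Kai}.

Cal, Fay, Gus, Jon, Kai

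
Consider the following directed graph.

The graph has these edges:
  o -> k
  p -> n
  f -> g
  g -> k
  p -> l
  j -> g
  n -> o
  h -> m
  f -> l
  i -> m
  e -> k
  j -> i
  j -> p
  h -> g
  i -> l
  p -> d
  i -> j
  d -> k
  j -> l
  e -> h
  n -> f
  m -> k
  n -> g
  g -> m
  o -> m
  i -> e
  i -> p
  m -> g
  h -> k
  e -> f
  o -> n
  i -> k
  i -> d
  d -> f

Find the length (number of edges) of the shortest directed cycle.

2

For each vertex v, BFS finds the shortest path from v back to v.
The shortest such closed walk is j → i → j, length 2.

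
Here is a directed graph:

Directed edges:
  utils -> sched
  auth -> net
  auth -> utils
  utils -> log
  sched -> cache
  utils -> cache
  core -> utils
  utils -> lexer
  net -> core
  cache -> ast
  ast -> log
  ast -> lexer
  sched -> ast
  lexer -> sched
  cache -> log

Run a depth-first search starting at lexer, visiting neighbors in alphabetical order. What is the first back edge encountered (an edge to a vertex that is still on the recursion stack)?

ast→lexer

DFS from lexer (visiting neighbors in alphabetical order); mark gray on enter, black on exit:
lexer gray
  sched gray
    ast gray
      ast→lexer: lexer is gray → back edge
First back edge: ast → lexer.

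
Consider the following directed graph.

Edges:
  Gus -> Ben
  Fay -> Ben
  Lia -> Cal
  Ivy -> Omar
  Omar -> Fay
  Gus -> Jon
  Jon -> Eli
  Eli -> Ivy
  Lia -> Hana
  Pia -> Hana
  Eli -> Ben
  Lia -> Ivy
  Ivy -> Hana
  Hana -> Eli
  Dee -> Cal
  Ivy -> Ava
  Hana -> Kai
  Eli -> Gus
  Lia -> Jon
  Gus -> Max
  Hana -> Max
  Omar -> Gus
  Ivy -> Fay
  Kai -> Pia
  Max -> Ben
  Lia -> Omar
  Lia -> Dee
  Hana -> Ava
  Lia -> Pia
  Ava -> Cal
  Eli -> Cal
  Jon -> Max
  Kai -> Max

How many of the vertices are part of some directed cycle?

A vertex is on a directed cycle iff it belongs to a strongly connected component of size ≥ 2 (or has a self-loop).
The vertices on cycles are {Eli, Gus, Ivy, Jon, Kai, Pia, Hana, Omar} — 8 in total.

8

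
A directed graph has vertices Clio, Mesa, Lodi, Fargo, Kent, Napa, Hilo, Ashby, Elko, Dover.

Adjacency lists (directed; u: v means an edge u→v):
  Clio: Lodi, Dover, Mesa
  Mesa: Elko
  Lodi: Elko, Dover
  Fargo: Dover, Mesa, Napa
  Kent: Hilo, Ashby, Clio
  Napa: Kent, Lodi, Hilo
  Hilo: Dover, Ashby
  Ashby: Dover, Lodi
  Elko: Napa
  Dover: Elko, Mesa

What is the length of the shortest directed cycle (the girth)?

For each vertex v, BFS finds the shortest path from v back to v.
The shortest such closed walk is Napa → Lodi → Elko → Napa, length 3.

3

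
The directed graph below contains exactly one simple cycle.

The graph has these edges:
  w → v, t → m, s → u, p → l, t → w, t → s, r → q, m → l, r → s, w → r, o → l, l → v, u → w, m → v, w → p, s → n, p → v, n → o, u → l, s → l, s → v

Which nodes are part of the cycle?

r, s, u, w

DFS with gray/black marking from s:
s gray
  n gray
    o gray
      l gray
        v gray
        v black
      l black
    o black
  n black
  s→v: v black — skip
  u gray
    u→l: l black — skip
    w gray
      w→v: v black — skip
      r gray
        r→s: s is gray → back edge
Back edge closes the cycle s → u → w → r → s; its vertices are {r, s, u, w}.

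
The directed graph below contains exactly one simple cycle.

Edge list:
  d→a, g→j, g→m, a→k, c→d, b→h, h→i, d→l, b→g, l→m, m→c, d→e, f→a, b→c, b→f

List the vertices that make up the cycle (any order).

c, d, l, m

DFS with gray/black marking from c:
c gray
  d gray
    e gray
    e black
    a gray
      k gray
      k black
    a black
    l gray
      m gray
        m→c: c is gray → back edge
Back edge closes the cycle c → d → l → m → c; its vertices are {c, d, l, m}.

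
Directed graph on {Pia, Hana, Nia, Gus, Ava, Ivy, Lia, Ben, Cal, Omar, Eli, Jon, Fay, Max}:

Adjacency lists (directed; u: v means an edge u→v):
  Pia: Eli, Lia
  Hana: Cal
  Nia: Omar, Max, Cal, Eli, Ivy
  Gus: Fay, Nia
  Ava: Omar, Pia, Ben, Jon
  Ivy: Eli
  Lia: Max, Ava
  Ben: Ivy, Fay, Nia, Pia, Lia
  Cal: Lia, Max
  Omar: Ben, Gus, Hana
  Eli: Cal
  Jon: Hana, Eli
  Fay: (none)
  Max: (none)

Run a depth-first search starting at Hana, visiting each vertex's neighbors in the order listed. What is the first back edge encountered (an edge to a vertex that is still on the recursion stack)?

Eli->Cal

DFS from Hana (visiting each vertex's neighbors in the order listed); mark gray on enter, black on exit:
Hana gray
  Cal gray
    Lia gray
      Max gray
      Max black
      Ava gray
        Omar gray
          Ben gray
            Ivy gray
              Eli gray
                Eli→Cal: Cal is gray → back edge
First back edge: Eli → Cal.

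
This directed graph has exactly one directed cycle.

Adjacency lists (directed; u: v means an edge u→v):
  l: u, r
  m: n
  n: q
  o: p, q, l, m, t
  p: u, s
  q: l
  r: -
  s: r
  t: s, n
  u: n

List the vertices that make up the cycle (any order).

DFS with gray/black marking from q:
q gray
  l gray
    u gray
      n gray
        n→q: q is gray → back edge
Back edge closes the cycle q → l → u → n → q; its vertices are {l, n, q, u}.

l, n, q, u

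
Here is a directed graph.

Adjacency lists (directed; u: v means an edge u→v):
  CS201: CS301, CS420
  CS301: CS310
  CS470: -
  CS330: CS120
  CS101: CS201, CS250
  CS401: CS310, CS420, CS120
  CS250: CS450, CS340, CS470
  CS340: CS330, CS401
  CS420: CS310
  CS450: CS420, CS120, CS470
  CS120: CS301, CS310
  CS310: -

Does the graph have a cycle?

DFS with white/gray/black marking, starting from CS301:
CS301 gray
  CS310 gray
  CS310 black
CS301 black
CS201 gray
  CS201→CS301: CS301 black — skip
  CS420 gray
    CS420→CS310: CS310 black — skip
  CS420 black
CS201 black
CS470 gray
CS470 black
CS330 gray
  CS120 gray
    CS120→CS301: CS301 black — skip
    CS120→CS310: CS310 black — skip
  CS120 black
CS330 black
CS101 gray
  CS101→CS201: CS201 black — skip
  CS250 gray
    CS450 gray
      CS450→CS420: CS420 black — skip
      CS450→CS120: CS120 black — skip
      CS450→CS470: CS470 black — skip
    CS450 black
    CS340 gray
      CS340→CS330: CS330 black — skip
      CS401 gray
        CS401→CS310: CS310 black — skip
        CS401→CS420: CS420 black — skip
        CS401→CS120: CS120 black — skip
      CS401 black
    CS340 black
    CS250→CS470: CS470 black — skip
  CS250 black
CS101 black
Every edge goes to a white or black vertex — no back edge, so the graph is acyclic.

No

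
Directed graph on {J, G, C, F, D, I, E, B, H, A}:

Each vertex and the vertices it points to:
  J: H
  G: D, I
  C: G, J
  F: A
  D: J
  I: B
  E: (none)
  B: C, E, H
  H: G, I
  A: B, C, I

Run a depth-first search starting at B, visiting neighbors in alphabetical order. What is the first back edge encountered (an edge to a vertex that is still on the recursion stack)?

H→G

DFS from B (visiting neighbors in alphabetical order); mark gray on enter, black on exit:
B gray
  C gray
    G gray
      D gray
        J gray
          H gray
            H→G: G is gray → back edge
First back edge: H → G.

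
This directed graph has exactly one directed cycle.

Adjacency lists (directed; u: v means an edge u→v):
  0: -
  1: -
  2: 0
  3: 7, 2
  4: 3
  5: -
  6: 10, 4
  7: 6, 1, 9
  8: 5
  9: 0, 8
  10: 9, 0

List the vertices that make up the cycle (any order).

DFS with gray/black marking from 3:
3 gray
  7 gray
    6 gray
      10 gray
        9 gray
          0 gray
          0 black
          8 gray
            5 gray
            5 black
          8 black
        9 black
        10→0: 0 black — skip
      10 black
      4 gray
        4→3: 3 is gray → back edge
Back edge closes the cycle 3 → 7 → 6 → 4 → 3; its vertices are {3, 4, 6, 7}.

3, 4, 6, 7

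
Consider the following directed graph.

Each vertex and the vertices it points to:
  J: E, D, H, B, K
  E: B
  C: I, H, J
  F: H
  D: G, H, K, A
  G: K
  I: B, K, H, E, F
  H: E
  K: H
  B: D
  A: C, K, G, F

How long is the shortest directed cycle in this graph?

4

For each vertex v, BFS finds the shortest path from v back to v.
The shortest such closed walk is C → J → D → A → C, length 4.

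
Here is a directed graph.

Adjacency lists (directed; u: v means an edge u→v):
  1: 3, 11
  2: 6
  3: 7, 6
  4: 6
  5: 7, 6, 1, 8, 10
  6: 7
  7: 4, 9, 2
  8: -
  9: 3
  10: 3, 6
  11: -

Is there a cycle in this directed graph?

DFS with white/gray/black marking, starting from 11:
11 gray
11 black
1 gray
  3 gray
    7 gray
      4 gray
        6 gray
          6→7: 7 is gray → back edge
Back edge found, so a cycle exists: 7 → 4 → 6 → 7.

Yes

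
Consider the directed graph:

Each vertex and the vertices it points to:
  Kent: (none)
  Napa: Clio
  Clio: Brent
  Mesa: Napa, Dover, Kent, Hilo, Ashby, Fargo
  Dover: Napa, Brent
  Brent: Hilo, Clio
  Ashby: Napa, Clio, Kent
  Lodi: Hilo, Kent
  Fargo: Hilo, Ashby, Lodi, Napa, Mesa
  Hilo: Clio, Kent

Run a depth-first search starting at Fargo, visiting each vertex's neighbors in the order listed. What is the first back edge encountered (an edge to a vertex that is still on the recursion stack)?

Brent→Hilo

DFS from Fargo (visiting each vertex's neighbors in the order listed); mark gray on enter, black on exit:
Fargo gray
  Hilo gray
    Clio gray
      Brent gray
        Brent→Hilo: Hilo is gray → back edge
First back edge: Brent → Hilo.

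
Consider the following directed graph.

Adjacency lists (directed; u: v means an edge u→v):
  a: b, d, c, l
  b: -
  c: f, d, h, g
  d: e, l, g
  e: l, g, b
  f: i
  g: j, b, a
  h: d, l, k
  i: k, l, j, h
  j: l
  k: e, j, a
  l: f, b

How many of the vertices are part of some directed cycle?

11

A vertex is on a directed cycle iff it belongs to a strongly connected component of size ≥ 2 (or has a self-loop).
The vertices on cycles are {a, c, d, e, f, g, h, i, j, k, l} — 11 in total.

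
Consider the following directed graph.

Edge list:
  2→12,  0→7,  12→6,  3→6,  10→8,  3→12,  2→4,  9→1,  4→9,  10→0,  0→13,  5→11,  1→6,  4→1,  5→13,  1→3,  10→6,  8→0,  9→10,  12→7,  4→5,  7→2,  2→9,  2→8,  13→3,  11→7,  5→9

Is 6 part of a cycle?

No

6 lies on a cycle iff there is a path from 6 back to itself.
Exploring from 6, it never reaches itself; equivalently, its strongly connected component is a singleton.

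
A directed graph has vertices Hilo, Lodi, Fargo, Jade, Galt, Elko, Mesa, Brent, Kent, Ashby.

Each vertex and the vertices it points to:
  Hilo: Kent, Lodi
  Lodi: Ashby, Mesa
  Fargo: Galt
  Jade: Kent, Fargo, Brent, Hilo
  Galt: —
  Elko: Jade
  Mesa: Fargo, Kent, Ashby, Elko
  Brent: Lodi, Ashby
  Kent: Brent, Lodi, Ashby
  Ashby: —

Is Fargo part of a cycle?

Fargo lies on a cycle iff there is a path from Fargo back to itself.
Exploring from Fargo, it never reaches itself; equivalently, its strongly connected component is a singleton.

No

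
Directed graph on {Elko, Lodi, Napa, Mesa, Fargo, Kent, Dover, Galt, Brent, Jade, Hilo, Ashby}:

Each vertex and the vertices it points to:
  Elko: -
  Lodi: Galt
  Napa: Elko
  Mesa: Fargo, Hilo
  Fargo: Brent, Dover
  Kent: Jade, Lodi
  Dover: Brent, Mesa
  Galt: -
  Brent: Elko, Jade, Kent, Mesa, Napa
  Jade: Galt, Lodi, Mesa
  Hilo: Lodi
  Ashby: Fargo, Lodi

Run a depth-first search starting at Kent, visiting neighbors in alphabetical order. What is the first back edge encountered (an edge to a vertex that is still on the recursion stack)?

Brent->Jade

DFS from Kent (visiting neighbors in alphabetical order); mark gray on enter, black on exit:
Kent gray
  Jade gray
    Galt gray
    Galt black
    Lodi gray
      Lodi→Galt: Galt black — skip
    Lodi black
    Mesa gray
      Fargo gray
        Brent gray
          Elko gray
          Elko black
          Brent→Jade: Jade is gray → back edge
First back edge: Brent → Jade.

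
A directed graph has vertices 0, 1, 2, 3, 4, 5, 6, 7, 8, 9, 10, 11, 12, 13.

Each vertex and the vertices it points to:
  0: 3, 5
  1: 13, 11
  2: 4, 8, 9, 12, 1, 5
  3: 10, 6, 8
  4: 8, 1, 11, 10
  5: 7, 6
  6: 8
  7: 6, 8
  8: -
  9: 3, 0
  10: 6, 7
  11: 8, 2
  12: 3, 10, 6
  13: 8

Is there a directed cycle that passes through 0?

0 lies on a cycle iff there is a path from 0 back to itself.
Exploring from 0, it never reaches itself; equivalently, its strongly connected component is a singleton.

No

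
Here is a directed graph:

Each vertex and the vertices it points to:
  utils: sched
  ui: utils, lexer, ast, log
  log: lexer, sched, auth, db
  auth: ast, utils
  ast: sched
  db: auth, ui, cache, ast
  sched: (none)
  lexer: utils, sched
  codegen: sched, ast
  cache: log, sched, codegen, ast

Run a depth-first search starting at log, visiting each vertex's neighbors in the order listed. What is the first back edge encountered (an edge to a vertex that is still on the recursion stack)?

ui->log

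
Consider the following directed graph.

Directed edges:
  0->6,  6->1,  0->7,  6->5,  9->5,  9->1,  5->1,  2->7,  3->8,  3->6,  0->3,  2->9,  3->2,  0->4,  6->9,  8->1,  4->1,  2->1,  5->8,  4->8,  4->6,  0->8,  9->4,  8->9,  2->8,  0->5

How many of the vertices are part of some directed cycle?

5

A vertex is on a directed cycle iff it belongs to a strongly connected component of size ≥ 2 (or has a self-loop).
The vertices on cycles are {4, 5, 6, 8, 9} — 5 in total.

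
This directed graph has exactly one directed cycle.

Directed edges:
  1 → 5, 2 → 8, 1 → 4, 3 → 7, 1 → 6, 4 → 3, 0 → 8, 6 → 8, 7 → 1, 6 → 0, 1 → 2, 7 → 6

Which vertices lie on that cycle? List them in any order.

DFS with gray/black marking from 7:
7 gray
  6 gray
    0 gray
      8 gray
      8 black
    0 black
    6→8: 8 black — skip
  6 black
  1 gray
    2 gray
      2→8: 8 black — skip
    2 black
    5 gray
    5 black
    1→6: 6 black — skip
    4 gray
      3 gray
        3→7: 7 is gray → back edge
Back edge closes the cycle 7 → 1 → 4 → 3 → 7; its vertices are {1, 3, 4, 7}.

1, 3, 4, 7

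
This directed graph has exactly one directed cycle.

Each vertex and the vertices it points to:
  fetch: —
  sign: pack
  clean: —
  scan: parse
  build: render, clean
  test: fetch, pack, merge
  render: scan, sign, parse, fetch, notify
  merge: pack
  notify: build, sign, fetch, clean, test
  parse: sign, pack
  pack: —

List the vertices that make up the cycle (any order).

build, notify, render

DFS with gray/black marking from render:
render gray
  scan gray
    parse gray
      sign gray
        pack gray
        pack black
      sign black
      parse→pack: pack black — skip
    parse black
  scan black
  render→sign: sign black — skip
  render→parse: parse black — skip
  fetch gray
  fetch black
  notify gray
    build gray
      build→render: render is gray → back edge
Back edge closes the cycle render → notify → build → render; its vertices are {build, notify, render}.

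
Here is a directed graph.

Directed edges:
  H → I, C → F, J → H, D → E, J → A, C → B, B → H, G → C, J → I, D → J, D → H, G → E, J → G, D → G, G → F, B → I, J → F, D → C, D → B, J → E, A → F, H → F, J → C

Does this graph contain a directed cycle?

No

DFS with white/gray/black marking, starting from I:
I gray
I black
A gray
  F gray
  F black
A black
B gray
  H gray
    H→F: F black — skip
    H→I: I black — skip
  H black
  B→I: I black — skip
B black
C gray
  C→F: F black — skip
  C→B: B black — skip
C black
D gray
  D→B: B black — skip
  J gray
    J→I: I black — skip
    G gray
      G→F: F black — skip
      E gray
      E black
      G→C: C black — skip
    G black
    J→E: E black — skip
    J→C: C black — skip
    J→H: H black — skip
    J→A: A black — skip
    J→F: F black — skip
  J black
  D→C: C black — skip
  D→E: E black — skip
  D→H: H black — skip
  D→G: G black — skip
D black
Every edge goes to a white or black vertex — no back edge, so the graph is acyclic.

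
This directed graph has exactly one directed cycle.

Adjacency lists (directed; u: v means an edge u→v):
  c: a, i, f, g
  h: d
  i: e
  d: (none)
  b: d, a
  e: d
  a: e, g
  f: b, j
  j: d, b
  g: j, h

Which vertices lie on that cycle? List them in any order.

DFS with gray/black marking from a:
a gray
  e gray
    d gray
    d black
  e black
  g gray
    j gray
      j→d: d black — skip
      b gray
        b→d: d black — skip
        b→a: a is gray → back edge
Back edge closes the cycle a → g → j → b → a; its vertices are {a, b, g, j}.

a, b, g, j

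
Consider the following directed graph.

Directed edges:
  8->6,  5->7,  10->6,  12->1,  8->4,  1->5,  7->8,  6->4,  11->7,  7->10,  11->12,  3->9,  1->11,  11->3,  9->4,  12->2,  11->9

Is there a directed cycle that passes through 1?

Yes

1 is on a cycle iff 1 can reach itself via ≥1 edge.
1 → 11 → 12 → 1 — yes.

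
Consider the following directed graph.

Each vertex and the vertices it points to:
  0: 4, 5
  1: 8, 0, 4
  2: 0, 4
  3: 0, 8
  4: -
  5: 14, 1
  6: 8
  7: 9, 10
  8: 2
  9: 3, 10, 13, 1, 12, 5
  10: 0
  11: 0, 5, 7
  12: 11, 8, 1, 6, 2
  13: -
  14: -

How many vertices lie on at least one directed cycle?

9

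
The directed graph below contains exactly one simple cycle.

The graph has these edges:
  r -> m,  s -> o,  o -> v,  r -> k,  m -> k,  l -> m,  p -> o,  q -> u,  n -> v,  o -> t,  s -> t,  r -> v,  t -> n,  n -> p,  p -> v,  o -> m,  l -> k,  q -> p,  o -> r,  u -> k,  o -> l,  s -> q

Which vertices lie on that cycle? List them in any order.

n, o, p, t

DFS with gray/black marking from o:
o gray
  t gray
    n gray
      v gray
      v black
      p gray
        p→o: o is gray → back edge
Back edge closes the cycle o → t → n → p → o; its vertices are {n, o, p, t}.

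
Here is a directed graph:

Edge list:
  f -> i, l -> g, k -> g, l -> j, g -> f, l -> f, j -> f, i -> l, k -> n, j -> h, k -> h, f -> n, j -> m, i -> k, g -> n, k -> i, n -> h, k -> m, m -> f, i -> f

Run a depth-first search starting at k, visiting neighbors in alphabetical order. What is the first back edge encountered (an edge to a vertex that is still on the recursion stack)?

i→f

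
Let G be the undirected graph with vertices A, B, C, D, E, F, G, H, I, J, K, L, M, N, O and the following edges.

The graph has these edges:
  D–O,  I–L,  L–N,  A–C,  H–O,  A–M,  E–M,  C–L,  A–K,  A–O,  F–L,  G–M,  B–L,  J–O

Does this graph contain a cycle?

DFS, tracking each vertex's parent; an edge to a visited non-parent vertex closes a cycle.
Start from F:
visit F (parent –)
  visit L (parent F)
    visit N (parent L)
      N–L: parent, skip
    visit B (parent L)
      B–L: parent, skip
    visit I (parent L)
      I–L: parent, skip
    visit C (parent L)
      C–L: parent, skip
      visit A (parent C)
        visit K (parent A)
          K–A: parent, skip
        visit O (parent A)
          O–A: parent, skip
          visit H (parent O)
            H–O: parent, skip
          visit J (parent O)
            J–O: parent, skip
          visit D (parent O)
            D–O: parent, skip
        visit M (parent A)
          M–A: parent, skip
          visit G (parent M)
            G–M: parent, skip
          visit E (parent M)
            E–M: parent, skip
        A–C: parent, skip
    L–F: parent, skip
No non-parent visited neighbor found — the graph is a forest.

No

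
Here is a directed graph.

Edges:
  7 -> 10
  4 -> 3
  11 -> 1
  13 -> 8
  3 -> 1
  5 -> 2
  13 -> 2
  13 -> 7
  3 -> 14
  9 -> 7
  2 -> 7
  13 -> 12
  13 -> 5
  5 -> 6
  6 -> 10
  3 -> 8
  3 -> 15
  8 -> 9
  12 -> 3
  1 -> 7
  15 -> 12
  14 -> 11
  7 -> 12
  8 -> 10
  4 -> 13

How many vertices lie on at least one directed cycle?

A vertex is on a directed cycle iff it belongs to a strongly connected component of size ≥ 2 (or has a self-loop).
The vertices on cycles are {1, 3, 7, 8, 9, 11, 12, 14, 15} — 9 in total.

9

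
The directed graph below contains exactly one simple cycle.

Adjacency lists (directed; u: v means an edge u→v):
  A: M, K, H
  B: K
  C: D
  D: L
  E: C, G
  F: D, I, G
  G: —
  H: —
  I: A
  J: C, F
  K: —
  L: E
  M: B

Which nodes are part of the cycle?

DFS with gray/black marking from D:
D gray
  L gray
    E gray
      C gray
        C→D: D is gray → back edge
Back edge closes the cycle D → L → E → C → D; its vertices are {C, D, E, L}.

C, D, E, L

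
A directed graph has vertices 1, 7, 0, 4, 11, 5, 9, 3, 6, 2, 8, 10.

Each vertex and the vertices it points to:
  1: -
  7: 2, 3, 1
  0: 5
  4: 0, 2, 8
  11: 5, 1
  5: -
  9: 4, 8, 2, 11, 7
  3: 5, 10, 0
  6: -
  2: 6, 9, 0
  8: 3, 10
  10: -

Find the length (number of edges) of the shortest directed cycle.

2

For each vertex v, BFS finds the shortest path from v back to v.
The shortest such closed walk is 2 → 9 → 2, length 2.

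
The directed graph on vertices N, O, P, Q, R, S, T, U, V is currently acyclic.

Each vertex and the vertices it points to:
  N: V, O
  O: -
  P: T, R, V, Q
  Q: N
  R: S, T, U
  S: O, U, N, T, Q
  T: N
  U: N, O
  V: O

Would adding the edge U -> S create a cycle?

Adding U→S creates a cycle iff S can already reach U.
Path from S: S → U.
So S → … → U → S is a cycle.

Yes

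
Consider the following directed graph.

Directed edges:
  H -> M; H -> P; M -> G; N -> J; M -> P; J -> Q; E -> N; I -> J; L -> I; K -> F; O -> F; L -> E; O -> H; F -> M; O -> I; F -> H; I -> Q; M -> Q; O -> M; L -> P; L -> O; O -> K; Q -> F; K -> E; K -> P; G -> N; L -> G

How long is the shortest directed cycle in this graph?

For each vertex v, BFS finds the shortest path from v back to v.
The shortest such closed walk is M → Q → F → M, length 3.

3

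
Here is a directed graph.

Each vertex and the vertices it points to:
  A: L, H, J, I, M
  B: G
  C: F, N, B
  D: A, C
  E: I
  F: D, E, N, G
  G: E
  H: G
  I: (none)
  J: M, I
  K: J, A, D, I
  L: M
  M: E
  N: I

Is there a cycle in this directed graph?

DFS with white/gray/black marking, starting from E:
E gray
  I gray
  I black
E black
A gray
  L gray
    M gray
      M→E: E black — skip
    M black
  L black
  H gray
    G gray
      G→E: E black — skip
    G black
  H black
  J gray
    J→M: M black — skip
    J→I: I black — skip
  J black
  A→I: I black — skip
  A→M: M black — skip
A black
B gray
  B→G: G black — skip
B black
C gray
  F gray
    D gray
      D→A: A black — skip
      D→C: C is gray → back edge
Back edge found, so a cycle exists: C → F → D → C.

Yes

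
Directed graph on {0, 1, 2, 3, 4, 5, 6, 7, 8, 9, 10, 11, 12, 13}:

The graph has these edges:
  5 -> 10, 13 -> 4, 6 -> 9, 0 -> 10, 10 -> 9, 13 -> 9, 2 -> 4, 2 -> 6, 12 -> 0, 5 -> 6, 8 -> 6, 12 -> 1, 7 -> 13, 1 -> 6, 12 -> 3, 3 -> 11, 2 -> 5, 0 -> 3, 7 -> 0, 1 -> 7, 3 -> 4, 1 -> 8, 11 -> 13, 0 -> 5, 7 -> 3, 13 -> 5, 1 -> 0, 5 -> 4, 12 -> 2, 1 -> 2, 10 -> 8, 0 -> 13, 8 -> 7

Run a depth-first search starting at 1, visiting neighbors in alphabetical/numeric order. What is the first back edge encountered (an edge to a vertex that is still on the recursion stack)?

7→0

DFS from 1 (visiting neighbors in alphabetical/numeric order); mark gray on enter, black on exit:
1 gray
  0 gray
    3 gray
      4 gray
      4 black
      11 gray
        13 gray
          13→4: 4 black — skip
          5 gray
            5→4: 4 black — skip
            6 gray
              9 gray
              9 black
            6 black
            10 gray
              8 gray
                8→6: 6 black — skip
                7 gray
                  7→0: 0 is gray → back edge
First back edge: 7 → 0.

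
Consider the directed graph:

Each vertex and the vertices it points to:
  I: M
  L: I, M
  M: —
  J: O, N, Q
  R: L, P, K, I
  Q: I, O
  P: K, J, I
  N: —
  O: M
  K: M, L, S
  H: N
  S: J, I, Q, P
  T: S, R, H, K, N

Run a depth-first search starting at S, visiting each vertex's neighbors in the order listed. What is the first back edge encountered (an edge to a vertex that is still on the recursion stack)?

K→S

DFS from S (visiting each vertex's neighbors in the order listed); mark gray on enter, black on exit:
S gray
  J gray
    O gray
      M gray
      M black
    O black
    N gray
    N black
    Q gray
      I gray
        I→M: M black — skip
      I black
      Q→O: O black — skip
    Q black
  J black
  S→I: I black — skip
  S→Q: Q black — skip
  P gray
    K gray
      K→M: M black — skip
      L gray
        L→I: I black — skip
        L→M: M black — skip
      L black
      K→S: S is gray → back edge
First back edge: K → S.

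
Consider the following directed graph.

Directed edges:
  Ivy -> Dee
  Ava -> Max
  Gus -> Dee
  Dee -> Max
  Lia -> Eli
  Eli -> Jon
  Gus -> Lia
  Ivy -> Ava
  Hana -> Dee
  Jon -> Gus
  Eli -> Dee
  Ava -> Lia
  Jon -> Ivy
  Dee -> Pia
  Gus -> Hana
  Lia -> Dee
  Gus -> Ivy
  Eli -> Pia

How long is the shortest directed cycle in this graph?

4

For each vertex v, BFS finds the shortest path from v back to v.
The shortest such closed walk is Jon → Gus → Lia → Eli → Jon, length 4.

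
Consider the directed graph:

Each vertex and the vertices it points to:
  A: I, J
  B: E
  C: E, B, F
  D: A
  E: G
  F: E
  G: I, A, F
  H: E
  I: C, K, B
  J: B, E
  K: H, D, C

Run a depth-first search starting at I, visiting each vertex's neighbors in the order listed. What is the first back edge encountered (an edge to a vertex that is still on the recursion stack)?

G→I

DFS from I (visiting each vertex's neighbors in the order listed); mark gray on enter, black on exit:
I gray
  C gray
    E gray
      G gray
        G→I: I is gray → back edge
First back edge: G → I.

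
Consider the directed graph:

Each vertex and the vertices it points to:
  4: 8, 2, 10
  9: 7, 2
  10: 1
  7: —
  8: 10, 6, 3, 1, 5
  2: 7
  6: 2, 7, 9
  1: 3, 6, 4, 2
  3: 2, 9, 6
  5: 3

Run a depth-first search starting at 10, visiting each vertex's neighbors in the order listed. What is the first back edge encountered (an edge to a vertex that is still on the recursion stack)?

DFS from 10 (visiting each vertex's neighbors in the order listed); mark gray on enter, black on exit:
10 gray
  1 gray
    3 gray
      2 gray
        7 gray
        7 black
      2 black
      9 gray
        9→7: 7 black — skip
        9→2: 2 black — skip
      9 black
      6 gray
        6→2: 2 black — skip
        6→7: 7 black — skip
        6→9: 9 black — skip
      6 black
    3 black
    1→6: 6 black — skip
    4 gray
      8 gray
        8→10: 10 is gray → back edge
First back edge: 8 → 10.

8→10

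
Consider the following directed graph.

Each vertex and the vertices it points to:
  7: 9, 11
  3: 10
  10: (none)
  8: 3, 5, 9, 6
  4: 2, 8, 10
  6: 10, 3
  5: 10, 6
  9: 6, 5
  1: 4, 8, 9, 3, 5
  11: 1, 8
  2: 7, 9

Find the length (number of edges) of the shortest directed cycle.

5

For each vertex v, BFS finds the shortest path from v back to v.
The shortest such closed walk is 4 → 2 → 7 → 11 → 1 → 4, length 5.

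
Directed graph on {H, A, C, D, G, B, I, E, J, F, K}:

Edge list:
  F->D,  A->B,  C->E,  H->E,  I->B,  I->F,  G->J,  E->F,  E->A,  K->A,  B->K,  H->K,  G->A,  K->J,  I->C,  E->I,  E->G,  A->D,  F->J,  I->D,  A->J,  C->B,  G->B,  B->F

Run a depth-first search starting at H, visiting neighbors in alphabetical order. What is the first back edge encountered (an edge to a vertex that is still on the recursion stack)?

DFS from H (visiting neighbors in alphabetical order); mark gray on enter, black on exit:
H gray
  E gray
    A gray
      B gray
        F gray
          D gray
          D black
          J gray
          J black
        F black
        K gray
          K→A: A is gray → back edge
First back edge: K → A.

K→A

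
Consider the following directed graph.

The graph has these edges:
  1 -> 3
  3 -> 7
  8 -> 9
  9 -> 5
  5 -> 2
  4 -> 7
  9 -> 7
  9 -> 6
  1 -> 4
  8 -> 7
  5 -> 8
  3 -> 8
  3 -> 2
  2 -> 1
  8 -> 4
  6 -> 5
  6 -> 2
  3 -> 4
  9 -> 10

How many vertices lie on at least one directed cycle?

7

A vertex is on a directed cycle iff it belongs to a strongly connected component of size ≥ 2 (or has a self-loop).
The vertices on cycles are {1, 2, 3, 5, 6, 8, 9} — 7 in total.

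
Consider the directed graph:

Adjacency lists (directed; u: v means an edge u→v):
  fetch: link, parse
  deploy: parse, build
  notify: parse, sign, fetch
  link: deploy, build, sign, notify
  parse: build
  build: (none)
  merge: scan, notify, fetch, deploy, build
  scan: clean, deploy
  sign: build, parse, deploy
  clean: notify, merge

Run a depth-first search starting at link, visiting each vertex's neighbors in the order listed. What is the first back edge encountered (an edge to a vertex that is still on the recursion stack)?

fetch->link

DFS from link (visiting each vertex's neighbors in the order listed); mark gray on enter, black on exit:
link gray
  deploy gray
    parse gray
      build gray
      build black
    parse black
    deploy→build: build black — skip
  deploy black
  link→build: build black — skip
  sign gray
    sign→build: build black — skip
    sign→parse: parse black — skip
    sign→deploy: deploy black — skip
  sign black
  notify gray
    notify→parse: parse black — skip
    notify→sign: sign black — skip
    fetch gray
      fetch→link: link is gray → back edge
First back edge: fetch → link.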